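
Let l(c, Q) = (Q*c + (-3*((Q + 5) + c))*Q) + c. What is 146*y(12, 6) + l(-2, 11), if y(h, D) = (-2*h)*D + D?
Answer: -20634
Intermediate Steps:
y(h, D) = D - 2*D*h (y(h, D) = -2*D*h + D = D - 2*D*h)
l(c, Q) = c + Q*c + Q*(-15 - 3*Q - 3*c) (l(c, Q) = (Q*c + (-3*((5 + Q) + c))*Q) + c = (Q*c + (-3*(5 + Q + c))*Q) + c = (Q*c + (-15 - 3*Q - 3*c)*Q) + c = (Q*c + Q*(-15 - 3*Q - 3*c)) + c = c + Q*c + Q*(-15 - 3*Q - 3*c))
146*y(12, 6) + l(-2, 11) = 146*(6*(1 - 2*12)) + (-2 - 15*11 - 3*11² - 2*11*(-2)) = 146*(6*(1 - 24)) + (-2 - 165 - 3*121 + 44) = 146*(6*(-23)) + (-2 - 165 - 363 + 44) = 146*(-138) - 486 = -20148 - 486 = -20634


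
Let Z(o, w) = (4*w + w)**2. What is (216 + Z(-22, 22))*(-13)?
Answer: -160108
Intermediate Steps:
Z(o, w) = 25*w**2 (Z(o, w) = (5*w)**2 = 25*w**2)
(216 + Z(-22, 22))*(-13) = (216 + 25*22**2)*(-13) = (216 + 25*484)*(-13) = (216 + 12100)*(-13) = 12316*(-13) = -160108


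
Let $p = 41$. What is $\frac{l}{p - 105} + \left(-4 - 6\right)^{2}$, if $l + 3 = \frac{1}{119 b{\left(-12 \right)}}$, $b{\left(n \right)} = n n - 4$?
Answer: $\frac{106673979}{1066240} \approx 100.05$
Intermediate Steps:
$b{\left(n \right)} = -4 + n^{2}$ ($b{\left(n \right)} = n^{2} - 4 = -4 + n^{2}$)
$l = - \frac{49979}{16660}$ ($l = -3 + \frac{1}{119 \left(-4 + \left(-12\right)^{2}\right)} = -3 + \frac{1}{119 \left(-4 + 144\right)} = -3 + \frac{1}{119 \cdot 140} = -3 + \frac{1}{119} \cdot \frac{1}{140} = -3 + \frac{1}{16660} = - \frac{49979}{16660} \approx -2.9999$)
$\frac{l}{p - 105} + \left(-4 - 6\right)^{2} = \frac{1}{41 - 105} \left(- \frac{49979}{16660}\right) + \left(-4 - 6\right)^{2} = \frac{1}{-64} \left(- \frac{49979}{16660}\right) + \left(-10\right)^{2} = \left(- \frac{1}{64}\right) \left(- \frac{49979}{16660}\right) + 100 = \frac{49979}{1066240} + 100 = \frac{106673979}{1066240}$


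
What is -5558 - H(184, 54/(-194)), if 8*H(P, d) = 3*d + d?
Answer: -1078225/194 ≈ -5557.9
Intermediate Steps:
H(P, d) = d/2 (H(P, d) = (3*d + d)/8 = (4*d)/8 = d/2)
-5558 - H(184, 54/(-194)) = -5558 - 54/(-194)/2 = -5558 - 54*(-1/194)/2 = -5558 - (-27)/(2*97) = -5558 - 1*(-27/194) = -5558 + 27/194 = -1078225/194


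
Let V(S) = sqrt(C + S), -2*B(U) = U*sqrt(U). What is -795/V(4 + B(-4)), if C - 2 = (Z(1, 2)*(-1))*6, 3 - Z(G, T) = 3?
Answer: -795*sqrt(2)/(2*sqrt(3 + 2*I)) ≈ -283.35 + 85.791*I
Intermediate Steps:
B(U) = -U**(3/2)/2 (B(U) = -U*sqrt(U)/2 = -U**(3/2)/2)
Z(G, T) = 0 (Z(G, T) = 3 - 1*3 = 3 - 3 = 0)
C = 2 (C = 2 + (0*(-1))*6 = 2 + 0*6 = 2 + 0 = 2)
V(S) = sqrt(2 + S)
-795/V(4 + B(-4)) = -795/sqrt(2 + (4 - (-4)*I)) = -795/sqrt(2 + (4 + 4*I)) = -795/sqrt(6 + 4*I)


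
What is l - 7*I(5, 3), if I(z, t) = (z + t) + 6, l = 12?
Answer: -86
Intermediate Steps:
I(z, t) = 6 + t + z (I(z, t) = (t + z) + 6 = 6 + t + z)
l - 7*I(5, 3) = 12 - 7*(6 + 3 + 5) = 12 - 7*14 = 12 - 98 = -86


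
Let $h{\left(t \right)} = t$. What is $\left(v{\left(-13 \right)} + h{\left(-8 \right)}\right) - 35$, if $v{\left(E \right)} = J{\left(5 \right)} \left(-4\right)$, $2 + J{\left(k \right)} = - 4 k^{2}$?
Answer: $365$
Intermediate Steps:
$J{\left(k \right)} = -2 - 4 k^{2}$
$v{\left(E \right)} = 408$ ($v{\left(E \right)} = \left(-2 - 4 \cdot 5^{2}\right) \left(-4\right) = \left(-2 - 100\right) \left(-4\right) = \left(-102\right) \left(-4\right) = 408$)
$\left(v{\left(-13 \right)} + h{\left(-8 \right)}\right) - 35 = \left(408 - 8\right) - 35 = 400 - 35 = 365$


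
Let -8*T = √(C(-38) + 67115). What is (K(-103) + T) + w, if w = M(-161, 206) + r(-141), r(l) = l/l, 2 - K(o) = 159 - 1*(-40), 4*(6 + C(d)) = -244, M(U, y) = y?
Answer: 10 - 17*√58/4 ≈ -22.367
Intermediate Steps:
C(d) = -67 (C(d) = -6 + (¼)*(-244) = -6 - 61 = -67)
K(o) = -197 (K(o) = 2 - (159 - 1*(-40)) = 2 - (159 + 40) = 2 - 1*199 = 2 - 199 = -197)
r(l) = 1
w = 207 (w = 206 + 1 = 207)
T = -17*√58/4 (T = -√(-67 + 67115)/8 = -17*√58/4 ≈ -32.367)
(K(-103) + T) + w = (-197 - 17*√58/4) + 207 = 10 - 17*√58/4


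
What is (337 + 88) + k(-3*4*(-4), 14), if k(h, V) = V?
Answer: 439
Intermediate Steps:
(337 + 88) + k(-3*4*(-4), 14) = (337 + 88) + 14 = 425 + 14 = 439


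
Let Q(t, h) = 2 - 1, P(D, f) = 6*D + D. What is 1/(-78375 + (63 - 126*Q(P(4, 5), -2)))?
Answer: -1/78438 ≈ -1.2749e-5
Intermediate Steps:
P(D, f) = 7*D
Q(t, h) = 1
1/(-78375 + (63 - 126*Q(P(4, 5), -2))) = 1/(-78375 + (63 - 126*1)) = 1/(-78375 + (63 - 126)) = 1/(-78375 - 63) = 1/(-78438) = -1/78438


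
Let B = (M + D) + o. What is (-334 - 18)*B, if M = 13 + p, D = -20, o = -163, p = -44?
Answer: 75328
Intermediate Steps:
M = -31 (M = 13 - 44 = -31)
B = -214 (B = (-31 - 20) - 163 = -51 - 163 = -214)
(-334 - 18)*B = (-334 - 18)*(-214) = -352*(-214) = 75328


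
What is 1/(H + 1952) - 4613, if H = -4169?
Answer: -10227022/2217 ≈ -4613.0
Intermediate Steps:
1/(H + 1952) - 4613 = 1/(-4169 + 1952) - 4613 = 1/(-2217) - 4613 = -1/2217 - 4613 = -10227022/2217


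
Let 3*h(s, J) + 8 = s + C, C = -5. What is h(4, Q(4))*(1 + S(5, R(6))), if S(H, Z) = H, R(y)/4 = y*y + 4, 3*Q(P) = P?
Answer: -18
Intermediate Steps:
Q(P) = P/3
R(y) = 16 + 4*y² (R(y) = 4*(y*y + 4) = 4*(y² + 4) = 4*(4 + y²) = 16 + 4*y²)
h(s, J) = -13/3 + s/3 (h(s, J) = -8/3 + (s - 5)/3 = -8/3 + (-5 + s)/3 = -8/3 + (-5/3 + s/3) = -13/3 + s/3)
h(4, Q(4))*(1 + S(5, R(6))) = (-13/3 + (⅓)*4)*(1 + 5) = (-13/3 + 4/3)*6 = -3*6 = -18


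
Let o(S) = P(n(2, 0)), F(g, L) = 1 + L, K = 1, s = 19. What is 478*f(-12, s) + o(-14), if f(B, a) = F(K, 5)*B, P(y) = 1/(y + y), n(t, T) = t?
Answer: -137663/4 ≈ -34416.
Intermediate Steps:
P(y) = 1/(2*y)
o(S) = 1/4 (o(S) = (1/2)/2 = (1/2)*(1/2) = 1/4)
f(B, a) = 6*B (f(B, a) = (1 + 5)*B = 6*B)
478*f(-12, s) + o(-14) = 478*(6*(-12)) + 1/4 = 478*(-72) + 1/4 = -34416 + 1/4 = -137663/4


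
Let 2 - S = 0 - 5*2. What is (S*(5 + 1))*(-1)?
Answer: -72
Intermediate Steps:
S = 12 (S = 2 - (0 - 5*2) = 2 - (0 - 10) = 2 - 1*(-10) = 2 + 10 = 12)
(S*(5 + 1))*(-1) = (12*(5 + 1))*(-1) = (12*6)*(-1) = 72*(-1) = -72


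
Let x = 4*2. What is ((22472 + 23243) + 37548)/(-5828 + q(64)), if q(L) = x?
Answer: -83263/5820 ≈ -14.306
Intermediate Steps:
x = 8
q(L) = 8
((22472 + 23243) + 37548)/(-5828 + q(64)) = ((22472 + 23243) + 37548)/(-5828 + 8) = (45715 + 37548)/(-5820) = 83263*(-1/5820) = -83263/5820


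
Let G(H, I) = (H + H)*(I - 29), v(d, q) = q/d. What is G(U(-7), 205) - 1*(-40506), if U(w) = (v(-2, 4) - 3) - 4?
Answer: 37338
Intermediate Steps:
U(w) = -9 (U(w) = (4/(-2) - 3) - 4 = (4*(-½) - 3) - 4 = (-2 - 3) - 4 = -5 - 4 = -9)
G(H, I) = 2*H*(-29 + I) (G(H, I) = (2*H)*(-29 + I) = 2*H*(-29 + I))
G(U(-7), 205) - 1*(-40506) = 2*(-9)*(-29 + 205) - 1*(-40506) = 2*(-9)*176 + 40506 = -3168 + 40506 = 37338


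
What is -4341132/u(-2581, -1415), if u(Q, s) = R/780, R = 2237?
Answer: -3386082960/2237 ≈ -1.5137e+6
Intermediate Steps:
u(Q, s) = 2237/780
-4341132/u(-2581, -1415) = -4341132/2237/780 = -4341132*780/2237 = -3386082960/2237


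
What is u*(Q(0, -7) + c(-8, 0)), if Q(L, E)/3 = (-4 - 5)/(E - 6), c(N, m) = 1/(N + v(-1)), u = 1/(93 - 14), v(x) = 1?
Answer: 176/7189 ≈ 0.024482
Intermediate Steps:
u = 1/79 ≈ 0.012658
c(N, m) = 1/(1 + N) (c(N, m) = 1/(N + 1) = 1/(1 + N))
Q(L, E) = -27/(-6 + E) (Q(L, E) = 3*((-4 - 5)/(E - 6)) = 3*(-9/(-6 + E)) = -27/(-6 + E))
u*(Q(0, -7) + c(-8, 0)) = (-27/(-6 - 7) + 1/(1 - 8))/79 = (-27/(-13) + 1/(-7))/79 = (-27*(-1/13) - ⅐)/79 = (27/13 - ⅐)/79 = (1/79)*(176/91) = 176/7189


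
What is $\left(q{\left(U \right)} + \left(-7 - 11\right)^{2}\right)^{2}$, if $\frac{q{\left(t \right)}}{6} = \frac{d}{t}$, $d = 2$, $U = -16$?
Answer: $\frac{1671849}{16} \approx 1.0449 \cdot 10^{5}$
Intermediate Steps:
$q{\left(t \right)} = \frac{12}{t}$ ($q{\left(t \right)} = 6 \frac{2}{t} = \frac{12}{t}$)
$\left(q{\left(U \right)} + \left(-7 - 11\right)^{2}\right)^{2} = \left(\frac{12}{-16} + \left(-7 - 11\right)^{2}\right)^{2} = \left(12 \left(- \frac{1}{16}\right) + \left(-18\right)^{2}\right)^{2} = \left(- \frac{3}{4} + 324\right)^{2} = \left(\frac{1293}{4}\right)^{2} = \frac{1671849}{16}$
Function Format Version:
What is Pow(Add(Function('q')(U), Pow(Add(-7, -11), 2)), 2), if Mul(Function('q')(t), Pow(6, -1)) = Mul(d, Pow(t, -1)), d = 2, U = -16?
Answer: Rational(1671849, 16) ≈ 1.0449e+5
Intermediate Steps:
Function('q')(t) = Mul(12, Pow(t, -1)) (Function('q')(t) = Mul(6, Mul(2, Pow(t, -1))) = Mul(12, Pow(t, -1)))
Pow(Add(Function('q')(U), Pow(Add(-7, -11), 2)), 2) = Pow(Add(Mul(12, Pow(-16, -1)), Pow(Add(-7, -11), 2)), 2) = Pow(Add(Mul(12, Rational(-1, 16)), Pow(-18, 2)), 2) = Pow(Add(Rational(-3, 4), 324), 2) = Pow(Rational(1293, 4), 2) = Rational(1671849, 16)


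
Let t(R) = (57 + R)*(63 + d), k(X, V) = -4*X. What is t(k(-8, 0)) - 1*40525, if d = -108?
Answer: -44530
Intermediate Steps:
t(R) = -2565 - 45*R (t(R) = (57 + R)*(63 - 108) = (57 + R)*(-45) = -2565 - 45*R)
t(k(-8, 0)) - 1*40525 = (-2565 - (-180)*(-8)) - 1*40525 = (-2565 - 45*32) - 40525 = (-2565 - 1440) - 40525 = -4005 - 40525 = -44530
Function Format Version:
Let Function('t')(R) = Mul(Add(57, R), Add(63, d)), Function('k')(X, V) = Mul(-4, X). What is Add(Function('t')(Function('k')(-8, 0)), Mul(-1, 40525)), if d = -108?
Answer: -44530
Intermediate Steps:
Function('t')(R) = Add(-2565, Mul(-45, R)) (Function('t')(R) = Mul(Add(57, R), Add(63, -108)) = Mul(Add(57, R), -45) = Add(-2565, Mul(-45, R)))
Add(Function('t')(Function('k')(-8, 0)), Mul(-1, 40525)) = Add(Add(-2565, Mul(-45, Mul(-4, -8))), Mul(-1, 40525)) = Add(Add(-2565, Mul(-45, 32)), -40525) = Add(Add(-2565, -1440), -40525) = Add(-4005, -40525) = -44530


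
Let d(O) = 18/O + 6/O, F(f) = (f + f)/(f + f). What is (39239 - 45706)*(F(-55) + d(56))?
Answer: -64670/7 ≈ -9238.6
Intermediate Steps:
F(f) = 1 (F(f) = (2*f)/((2*f)) = (2*f)*(1/(2*f)) = 1)
d(O) = 24/O
(39239 - 45706)*(F(-55) + d(56)) = (39239 - 45706)*(1 + 24/56) = -6467*(1 + 24*(1/56)) = -6467*(1 + 3/7) = -6467*10/7 = -64670/7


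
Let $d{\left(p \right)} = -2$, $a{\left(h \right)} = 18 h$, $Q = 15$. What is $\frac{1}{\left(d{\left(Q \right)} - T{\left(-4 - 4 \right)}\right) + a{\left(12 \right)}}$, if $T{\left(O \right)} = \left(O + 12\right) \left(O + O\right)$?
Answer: $\frac{1}{278} \approx 0.0035971$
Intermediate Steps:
$T{\left(O \right)} = 2 O \left(12 + O\right)$ ($T{\left(O \right)} = \left(12 + O\right) 2 O = 2 O \left(12 + O\right)$)
$\frac{1}{\left(d{\left(Q \right)} - T{\left(-4 - 4 \right)}\right) + a{\left(12 \right)}} = \frac{1}{\left(-2 - 2 \left(-4 - 4\right) \left(12 - 8\right)\right) + 18 \cdot 12} = \frac{1}{\left(-2 - 2 \left(-4 - 4\right) \left(12 - 8\right)\right) + 216} = \frac{1}{\left(-2 - 2 \left(-8\right) \left(12 - 8\right)\right) + 216} = \frac{1}{\left(-2 - 2 \left(-8\right) 4\right) + 216} = \frac{1}{\left(-2 - -64\right) + 216} = \frac{1}{\left(-2 + 64\right) + 216} = \frac{1}{62 + 216} = \frac{1}{278}$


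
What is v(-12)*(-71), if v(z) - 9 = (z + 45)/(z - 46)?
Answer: -34719/58 ≈ -598.60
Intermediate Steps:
v(z) = 9 + (45 + z)/(-46 + z) (v(z) = 9 + (z + 45)/(z - 46) = 9 + (45 + z)/(-46 + z))
v(-12)*(-71) = ((-369 + 10*(-12))/(-46 - 12))*(-71) = ((-369 - 120)/(-58))*(-71) = -1/58*(-489)*(-71) = (489/58)*(-71) = -34719/58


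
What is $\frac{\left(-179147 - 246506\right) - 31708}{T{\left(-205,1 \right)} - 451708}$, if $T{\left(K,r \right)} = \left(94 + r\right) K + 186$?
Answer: $\frac{457361}{470997} \approx 0.97105$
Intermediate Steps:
$T{\left(K,r \right)} = 186 + K \left(94 + r\right)$ ($T{\left(K,r \right)} = K \left(94 + r\right) + 186 = 186 + K \left(94 + r\right)$)
$\frac{\left(-179147 - 246506\right) - 31708}{T{\left(-205,1 \right)} - 451708} = \frac{\left(-179147 - 246506\right) - 31708}{\left(186 + 94 \left(-205\right) - 205\right) - 451708} = \frac{\left(-179147 - 246506\right) - 31708}{\left(186 - 19270 - 205\right) - 451708} = \frac{-425653 - 31708}{-19289 - 451708} = - \frac{457361}{-470997} = \left(-457361\right) \left(- \frac{1}{470997}\right) = \frac{457361}{470997}$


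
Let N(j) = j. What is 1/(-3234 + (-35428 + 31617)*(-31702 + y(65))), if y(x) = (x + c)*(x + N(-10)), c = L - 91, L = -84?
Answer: 1/143869638 ≈ 6.9507e-9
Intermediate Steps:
c = -175 (c = -84 - 91 = -175)
y(x) = (-175 + x)*(-10 + x) (y(x) = (x - 175)*(x - 10) = (-175 + x)*(-10 + x))
1/(-3234 + (-35428 + 31617)*(-31702 + y(65))) = 1/(-3234 + (-35428 + 31617)*(-31702 + (1750 + 65² - 185*65))) = 1/(-3234 - 3811*(-31702 + (1750 + 4225 - 12025))) = 1/(-3234 - 3811*(-31702 - 6050)) = 1/(-3234 - 3811*(-37752)) = 1/(-3234 + 143872872) = 1/143869638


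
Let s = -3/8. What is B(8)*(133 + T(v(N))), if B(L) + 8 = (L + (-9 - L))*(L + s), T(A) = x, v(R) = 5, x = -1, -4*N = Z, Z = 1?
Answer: -20229/2 ≈ -10115.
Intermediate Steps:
N = -1/4 (N = -1/4*1 = -1/4 ≈ -0.25000)
s = -3/8 (s = -3*1/8 = -3/8 ≈ -0.37500)
T(A) = -1
B(L) = -37/8 - 9*L (B(L) = -8 + (L + (-9 - L))*(L - 3/8) = -8 - 9*(-3/8 + L) = -8 + (27/8 - 9*L) = -37/8 - 9*L)
B(8)*(133 + T(v(N))) = (-37/8 - 9*8)*(133 - 1) = (-37/8 - 72)*132 = -613/8*132 = -20229/2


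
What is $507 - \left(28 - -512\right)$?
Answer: $-33$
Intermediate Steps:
$507 - \left(28 - -512\right) = 507 - \left(28 + 512\right) = 507 - 540 = -33$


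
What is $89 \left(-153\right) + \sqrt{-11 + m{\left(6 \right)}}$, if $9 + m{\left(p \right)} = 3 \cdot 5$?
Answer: $-13617 + i \sqrt{5} \approx -13617.0 + 2.2361 i$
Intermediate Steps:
$m{\left(p \right)} = 6$ ($m{\left(p \right)} = -9 + 3 \cdot 5 = -9 + 15 = 6$)
$89 \left(-153\right) + \sqrt{-11 + m{\left(6 \right)}} = 89 \left(-153\right) + \sqrt{-11 + 6} = -13617 + \sqrt{-5} = -13617 + i \sqrt{5}$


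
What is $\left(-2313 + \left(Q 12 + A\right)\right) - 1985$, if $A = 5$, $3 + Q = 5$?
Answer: $-4269$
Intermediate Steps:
$Q = 2$ ($Q = -3 + 5 = 2$)
$\left(-2313 + \left(Q 12 + A\right)\right) - 1985 = \left(-2313 + \left(2 \cdot 12 + 5\right)\right) - 1985 = \left(-2313 + \left(24 + 5\right)\right) - 1985 = \left(-2313 + 29\right) - 1985 = -2284 - 1985 = -4269$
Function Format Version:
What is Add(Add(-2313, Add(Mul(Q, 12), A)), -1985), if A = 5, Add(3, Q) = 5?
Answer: -4269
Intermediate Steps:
Q = 2 (Q = Add(-3, 5) = 2)
Add(Add(-2313, Add(Mul(Q, 12), A)), -1985) = Add(Add(-2313, Add(Mul(2, 12), 5)), -1985) = Add(Add(-2313, Add(24, 5)), -1985) = Add(Add(-2313, 29), -1985) = Add(-2284, -1985) = -4269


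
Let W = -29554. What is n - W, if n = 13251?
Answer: 42805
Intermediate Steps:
n - W = 13251 - 1*(-29554) = 13251 + 29554 = 42805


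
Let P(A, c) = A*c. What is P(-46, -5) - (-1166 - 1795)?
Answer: 3191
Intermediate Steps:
P(-46, -5) - (-1166 - 1795) = -46*(-5) - (-1166 - 1795) = 230 - 1*(-2961) = 230 + 2961 = 3191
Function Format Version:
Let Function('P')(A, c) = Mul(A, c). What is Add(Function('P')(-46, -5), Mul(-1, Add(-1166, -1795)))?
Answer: 3191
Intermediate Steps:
Add(Function('P')(-46, -5), Mul(-1, Add(-1166, -1795))) = Add(Mul(-46, -5), Mul(-1, Add(-1166, -1795))) = Add(230, Mul(-1, -2961)) = Add(230, 2961) = 3191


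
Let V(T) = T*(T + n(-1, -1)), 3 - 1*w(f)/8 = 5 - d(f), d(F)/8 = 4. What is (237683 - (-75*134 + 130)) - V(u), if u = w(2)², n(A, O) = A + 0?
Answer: -3317454797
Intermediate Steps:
n(A, O) = A
d(F) = 32 (d(F) = 8*4 = 32)
w(f) = 240 (w(f) = 24 - 8*(5 - 1*32) = 24 - 8*(5 - 32) = 24 - 8*(-27) = 24 + 216 = 240)
u = 57600 (u = 240² = 57600)
V(T) = T*(-1 + T) (V(T) = T*(T - 1) = T*(-1 + T))
(237683 - (-75*134 + 130)) - V(u) = (237683 - (-75*134 + 130)) - 57600*(-1 + 57600) = (237683 - (-10050 + 130)) - 57600*57599 = (237683 - 1*(-9920)) - 1*3317702400 = (237683 + 9920) - 3317702400 = 247603 - 3317702400 = -3317454797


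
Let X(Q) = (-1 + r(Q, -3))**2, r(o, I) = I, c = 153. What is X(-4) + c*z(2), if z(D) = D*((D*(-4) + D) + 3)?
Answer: -902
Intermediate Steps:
X(Q) = 16 (X(Q) = (-1 - 3)**2 = (-4)**2 = 16)
z(D) = D*(3 - 3*D) (z(D) = D*((-4*D + D) + 3) = D*(-3*D + 3) = D*(3 - 3*D))
X(-4) + c*z(2) = 16 + 153*(3*2*(1 - 1*2)) = 16 + 153*(3*2*(1 - 2)) = 16 + 153*(3*2*(-1)) = 16 + 153*(-6) = 16 - 918 = -902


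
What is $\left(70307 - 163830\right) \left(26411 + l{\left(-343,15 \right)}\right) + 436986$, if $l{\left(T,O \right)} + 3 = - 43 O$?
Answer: $-2408996063$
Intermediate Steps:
$l{\left(T,O \right)} = -3 - 43 O$
$\left(70307 - 163830\right) \left(26411 + l{\left(-343,15 \right)}\right) + 436986 = \left(70307 - 163830\right) \left(26411 - 648\right) + 436986 = - 93523 \left(26411 - 648\right) + 436986 = \left(-93523\right) 25763 + 436986 = -2409433049 + 436986 = -2408996063$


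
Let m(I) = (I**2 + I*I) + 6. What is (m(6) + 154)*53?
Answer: 12296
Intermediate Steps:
m(I) = 6 + 2*I**2 (m(I) = (I**2 + I**2) + 6 = 2*I**2 + 6 = 6 + 2*I**2)
(m(6) + 154)*53 = ((6 + 2*6**2) + 154)*53 = ((6 + 2*36) + 154)*53 = ((6 + 72) + 154)*53 = (78 + 154)*53 = 232*53 = 12296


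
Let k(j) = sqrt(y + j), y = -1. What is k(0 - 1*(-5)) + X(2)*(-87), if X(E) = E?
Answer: -172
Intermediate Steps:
k(j) = sqrt(-1 + j)
k(0 - 1*(-5)) + X(2)*(-87) = sqrt(-1 + (0 - 1*(-5))) + 2*(-87) = sqrt(-1 + (0 + 5)) - 174 = sqrt(-1 + 5) - 174 = sqrt(4) - 174 = 2 - 174 = -172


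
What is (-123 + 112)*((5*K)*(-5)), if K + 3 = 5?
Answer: 550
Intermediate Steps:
K = 2 (K = -3 + 5 = 2)
(-123 + 112)*((5*K)*(-5)) = (-123 + 112)*((5*2)*(-5)) = -110*(-5) = -11*(-50) = 550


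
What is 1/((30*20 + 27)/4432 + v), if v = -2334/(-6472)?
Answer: 3585488/1800279 ≈ 1.9916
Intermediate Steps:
v = 1167/3236 (v = -2334*(-1/6472) = 1167/3236 ≈ 0.36063)
1/((30*20 + 27)/4432 + v) = 1/((30*20 + 27)/4432 + 1167/3236) = 1/((600 + 27)*(1/4432) + 1167/3236) = 1/(627*(1/4432) + 1167/3236) = 1/(627/4432 + 1167/3236) = 1/(1800279/3585488) = 3585488/1800279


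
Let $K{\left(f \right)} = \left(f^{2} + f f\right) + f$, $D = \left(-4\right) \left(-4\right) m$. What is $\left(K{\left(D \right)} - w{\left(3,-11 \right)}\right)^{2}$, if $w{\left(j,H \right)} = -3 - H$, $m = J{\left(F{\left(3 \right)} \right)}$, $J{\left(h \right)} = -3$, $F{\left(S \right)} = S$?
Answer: $20720704$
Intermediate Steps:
$m = -3$
$D = -48$ ($D = \left(-4\right) \left(-4\right) \left(-3\right) = 16 \left(-3\right) = -48$)
$K{\left(f \right)} = f + 2 f^{2}$ ($K{\left(f \right)} = \left(f^{2} + f^{2}\right) + f = 2 f^{2} + f = f + 2 f^{2}$)
$\left(K{\left(D \right)} - w{\left(3,-11 \right)}\right)^{2} = \left(- 48 \left(1 + 2 \left(-48\right)\right) - \left(-3 - -11\right)\right)^{2} = \left(- 48 \left(1 - 96\right) - \left(-3 + 11\right)\right)^{2} = \left(\left(-48\right) \left(-95\right) - 8\right)^{2} = \left(4560 - 8\right)^{2} = 4552^{2} = 20720704$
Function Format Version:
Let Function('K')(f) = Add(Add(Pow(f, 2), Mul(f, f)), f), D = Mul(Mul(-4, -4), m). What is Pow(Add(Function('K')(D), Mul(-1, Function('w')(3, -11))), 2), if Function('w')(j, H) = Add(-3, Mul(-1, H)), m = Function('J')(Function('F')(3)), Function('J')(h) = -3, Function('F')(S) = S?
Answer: 20720704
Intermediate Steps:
m = -3
D = -48 (D = Mul(Mul(-4, -4), -3) = Mul(16, -3) = -48)
Function('K')(f) = Add(f, Mul(2, Pow(f, 2))) (Function('K')(f) = Add(Add(Pow(f, 2), Pow(f, 2)), f) = Add(Mul(2, Pow(f, 2)), f) = Add(f, Mul(2, Pow(f, 2))))
Pow(Add(Function('K')(D), Mul(-1, Function('w')(3, -11))), 2) = Pow(Add(Mul(-48, Add(1, Mul(2, -48))), Mul(-1, Add(-3, Mul(-1, -11)))), 2) = Pow(Add(Mul(-48, Add(1, -96)), Mul(-1, Add(-3, 11))), 2) = Pow(Add(Mul(-48, -95), Mul(-1, 8)), 2) = Pow(Add(4560, -8), 2) = Pow(4552, 2) = 20720704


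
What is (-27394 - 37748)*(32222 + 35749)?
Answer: -4427766882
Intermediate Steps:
(-27394 - 37748)*(32222 + 35749) = -65142*67971 = -4427766882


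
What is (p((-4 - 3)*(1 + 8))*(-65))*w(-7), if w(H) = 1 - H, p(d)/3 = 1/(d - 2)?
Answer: 24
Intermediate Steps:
p(d) = 3/(-2 + d) (p(d) = 3/(d - 2) = 3/(-2 + d))
(p((-4 - 3)*(1 + 8))*(-65))*w(-7) = ((3/(-2 + (-4 - 3)*(1 + 8)))*(-65))*(1 - 1*(-7)) = ((3/(-2 - 7*9))*(-65))*(1 + 7) = ((3/(-2 - 63))*(-65))*8 = ((3/(-65))*(-65))*8 = ((3*(-1/65))*(-65))*8 = -3/65*(-65)*8 = 3*8 = 24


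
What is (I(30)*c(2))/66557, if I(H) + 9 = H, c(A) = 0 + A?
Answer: 42/66557 ≈ 0.00063104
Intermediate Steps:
c(A) = A
I(H) = -9 + H
(I(30)*c(2))/66557 = ((-9 + 30)*2)/66557 = (21*2)*(1/66557) = 42*(1/66557) = 42/66557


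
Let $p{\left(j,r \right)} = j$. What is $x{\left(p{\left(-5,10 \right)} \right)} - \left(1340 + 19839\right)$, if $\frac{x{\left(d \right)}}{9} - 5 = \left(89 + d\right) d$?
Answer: $-24914$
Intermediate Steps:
$x{\left(d \right)} = 45 + 9 d \left(89 + d\right)$ ($x{\left(d \right)} = 45 + 9 \left(89 + d\right) d = 45 + 9 d \left(89 + d\right)$)
$x{\left(p{\left(-5,10 \right)} \right)} - \left(1340 + 19839\right) = \left(45 + 9 \left(-5\right)^{2} + 801 \left(-5\right)\right) - \left(1340 + 19839\right) = \left(45 + 9 \cdot 25 - 4005\right) - 21179 = \left(45 + 225 - 4005\right) - 21179 = -3735 - 21179 = -24914$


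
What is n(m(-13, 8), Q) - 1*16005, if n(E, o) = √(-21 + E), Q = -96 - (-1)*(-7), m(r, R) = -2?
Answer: -16005 + I*√23 ≈ -16005.0 + 4.7958*I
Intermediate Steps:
Q = -103 (Q = -96 - 1*7 = -96 - 7 = -103)
n(m(-13, 8), Q) - 1*16005 = √(-21 - 2) - 1*16005 = √(-23) - 16005 = I*√23 - 16005 = -16005 + I*√23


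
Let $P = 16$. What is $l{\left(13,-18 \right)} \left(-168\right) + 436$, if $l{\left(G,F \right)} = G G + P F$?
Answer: $20428$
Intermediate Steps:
$l{\left(G,F \right)} = G^{2} + 16 F$ ($l{\left(G,F \right)} = G G + 16 F = G^{2} + 16 F$)
$l{\left(13,-18 \right)} \left(-168\right) + 436 = \left(13^{2} + 16 \left(-18\right)\right) \left(-168\right) + 436 = \left(169 - 288\right) \left(-168\right) + 436 = \left(-119\right) \left(-168\right) + 436 = 19992 + 436 = 20428$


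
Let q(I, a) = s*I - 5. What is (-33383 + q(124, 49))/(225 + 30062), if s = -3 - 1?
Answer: -33884/30287 ≈ -1.1188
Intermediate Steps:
s = -4
q(I, a) = -5 - 4*I (q(I, a) = -4*I - 5 = -5 - 4*I)
(-33383 + q(124, 49))/(225 + 30062) = (-33383 + (-5 - 4*124))/(225 + 30062) = (-33383 + (-5 - 496))/30287 = (-33383 - 501)*(1/30287) = -33884*1/30287 = -33884/30287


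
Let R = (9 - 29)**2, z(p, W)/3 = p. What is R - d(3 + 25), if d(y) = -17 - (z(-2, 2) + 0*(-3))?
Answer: 411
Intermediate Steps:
z(p, W) = 3*p
d(y) = -11 (d(y) = -17 - (3*(-2) + 0*(-3)) = -17 - (-6 + 0) = -17 - 1*(-6) = -17 + 6 = -11)
R = 400 (R = (-20)**2 = 400)
R - d(3 + 25) = 400 - 1*(-11) = 400 + 11 = 411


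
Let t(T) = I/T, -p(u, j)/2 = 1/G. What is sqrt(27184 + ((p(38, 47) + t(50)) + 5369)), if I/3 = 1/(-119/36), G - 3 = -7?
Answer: sqrt(46098985646)/1190 ≈ 180.43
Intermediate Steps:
G = -4 (G = 3 - 7 = -4)
I = -108/119 (I = 3/((-119/36)) = 3/((-119*1/36)) = 3/(-119/36) = 3*(-36/119) = -108/119 ≈ -0.90756)
p(u, j) = 1/2 (p(u, j) = -2/(-4) = -2*(-1/4) = 1/2)
t(T) = -108/(119*T)
sqrt(27184 + ((p(38, 47) + t(50)) + 5369)) = sqrt(27184 + ((1/2 - 108/119/50) + 5369)) = sqrt(27184 + ((1/2 - 108/119*1/50) + 5369)) = sqrt(27184 + ((1/2 - 54/2975) + 5369)) = sqrt(27184 + (2867/5950 + 5369)) = sqrt(27184 + 31948417/5950) = sqrt(193693217/5950) = sqrt(46098985646)/1190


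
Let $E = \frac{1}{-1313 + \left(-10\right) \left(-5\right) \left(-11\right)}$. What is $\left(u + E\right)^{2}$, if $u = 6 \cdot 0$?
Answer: $\frac{1}{3470769} \approx 2.8812 \cdot 10^{-7}$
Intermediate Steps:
$u = 0$
$E = - \frac{1}{1863}$ ($E = \frac{1}{-1313 + 50 \left(-11\right)} = \frac{1}{-1313 - 550} = \frac{1}{-1863} = - \frac{1}{1863} \approx -0.00053677$)
$\left(u + E\right)^{2} = \left(0 - \frac{1}{1863}\right)^{2} = \left(- \frac{1}{1863}\right)^{2} = \frac{1}{3470769}$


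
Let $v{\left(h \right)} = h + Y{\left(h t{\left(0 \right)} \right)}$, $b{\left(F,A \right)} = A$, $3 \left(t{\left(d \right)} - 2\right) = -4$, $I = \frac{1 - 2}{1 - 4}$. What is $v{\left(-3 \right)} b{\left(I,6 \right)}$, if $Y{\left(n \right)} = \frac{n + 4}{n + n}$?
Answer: $-21$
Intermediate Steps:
$I = \frac{1}{3}$ ($I = - \frac{1}{-3} = \left(-1\right) \left(- \frac{1}{3}\right) = \frac{1}{3} \approx 0.33333$)
$t{\left(d \right)} = \frac{2}{3}$ ($t{\left(d \right)} = 2 + \frac{1}{3} \left(-4\right) = 2 - \frac{4}{3} = \frac{2}{3}$)
$Y{\left(n \right)} = \frac{4 + n}{2 n}$
$v{\left(h \right)} = h + \frac{3 \left(4 + \frac{2 h}{3}\right)}{4 h}$ ($v{\left(h \right)} = h + \frac{4 + h \frac{2}{3}}{2 h \frac{2}{3}} = h + \frac{4 + \frac{2 h}{3}}{2 \frac{2 h}{3}} = h + \frac{\frac{3}{2 h} \left(4 + \frac{2 h}{3}\right)}{2} = h + \frac{3 \left(4 + \frac{2 h}{3}\right)}{4 h}$)
$v{\left(-3 \right)} b{\left(I,6 \right)} = \left(\frac{1}{2} - 3 + \frac{3}{-3}\right) 6 = \left(\frac{1}{2} - 3 + 3 \left(- \frac{1}{3}\right)\right) 6 = \left(\frac{1}{2} - 3 - 1\right) 6 = \left(- \frac{7}{2}\right) 6 = -21$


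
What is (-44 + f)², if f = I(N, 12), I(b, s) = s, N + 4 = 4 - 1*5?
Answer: 1024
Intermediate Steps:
N = -5 (N = -4 + (4 - 1*5) = -4 + (4 - 5) = -4 - 1 = -5)
f = 12
(-44 + f)² = (-44 + 12)² = (-32)² = 1024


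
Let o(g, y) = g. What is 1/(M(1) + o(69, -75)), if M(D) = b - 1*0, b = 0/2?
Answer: 1/69 ≈ 0.014493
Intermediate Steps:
b = 0 (b = 0*(1/2) = 0)
M(D) = 0 (M(D) = 0 - 1*0 = 0 + 0 = 0)
1/(M(1) + o(69, -75)) = 1/(0 + 69) = 1/69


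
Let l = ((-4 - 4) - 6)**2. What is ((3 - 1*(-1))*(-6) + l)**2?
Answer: 29584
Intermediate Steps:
l = 196 (l = (-8 - 6)**2 = (-14)**2 = 196)
((3 - 1*(-1))*(-6) + l)**2 = ((3 - 1*(-1))*(-6) + 196)**2 = ((3 + 1)*(-6) + 196)**2 = (4*(-6) + 196)**2 = (-24 + 196)**2 = 172**2 = 29584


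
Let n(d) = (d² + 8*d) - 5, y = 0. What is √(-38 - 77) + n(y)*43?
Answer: -215 + I*√115 ≈ -215.0 + 10.724*I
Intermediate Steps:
n(d) = -5 + d² + 8*d
√(-38 - 77) + n(y)*43 = √(-38 - 77) + (-5 + 0² + 8*0)*43 = √(-115) + (-5 + 0 + 0)*43 = I*√115 - 5*43 = I*√115 - 215 = -215 + I*√115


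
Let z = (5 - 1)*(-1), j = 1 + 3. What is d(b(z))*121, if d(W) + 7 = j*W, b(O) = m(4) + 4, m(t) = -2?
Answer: 121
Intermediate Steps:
j = 4
z = -4 (z = 4*(-1) = -4)
b(O) = 2 (b(O) = -2 + 4 = 2)
d(W) = -7 + 4*W
d(b(z))*121 = (-7 + 4*2)*121 = (-7 + 8)*121 = 1*121 = 121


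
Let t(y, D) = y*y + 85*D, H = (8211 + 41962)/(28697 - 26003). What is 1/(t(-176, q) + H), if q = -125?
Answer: 2694/54875767 ≈ 4.9093e-5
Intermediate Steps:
H = 50173/2694 ≈ 18.624
t(y, D) = y**2 + 85*D
1/(t(-176, q) + H) = 1/(((-176)**2 + 85*(-125)) + 50173/2694) = 1/((30976 - 10625) + 50173/2694) = 1/(20351 + 50173/2694) = 1/(54875767/2694) = 2694/54875767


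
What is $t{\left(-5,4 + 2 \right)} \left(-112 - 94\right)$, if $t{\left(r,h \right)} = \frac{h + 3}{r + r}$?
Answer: $\frac{927}{5} \approx 185.4$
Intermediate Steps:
$t{\left(r,h \right)} = \frac{3 + h}{2 r}$
$t{\left(-5,4 + 2 \right)} \left(-112 - 94\right) = \frac{3 + \left(4 + 2\right)}{2 \left(-5\right)} \left(-112 - 94\right) = \frac{1}{2} \left(- \frac{1}{5}\right) \left(3 + 6\right) \left(-206\right) = \frac{1}{2} \left(- \frac{1}{5}\right) 9 \left(-206\right) = \left(- \frac{9}{10}\right) \left(-206\right) = \frac{927}{5}$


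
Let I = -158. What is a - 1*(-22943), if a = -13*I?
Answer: 24997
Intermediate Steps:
a = 2054 (a = -13*(-158) = 2054)
a - 1*(-22943) = 2054 - 1*(-22943) = 2054 + 22943 = 24997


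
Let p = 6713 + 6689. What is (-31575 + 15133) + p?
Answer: -3040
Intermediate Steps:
p = 13402
(-31575 + 15133) + p = (-31575 + 15133) + 13402 = -16442 + 13402 = -3040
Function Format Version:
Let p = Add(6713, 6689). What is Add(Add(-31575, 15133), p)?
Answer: -3040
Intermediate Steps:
p = 13402
Add(Add(-31575, 15133), p) = Add(Add(-31575, 15133), 13402) = Add(-16442, 13402) = -3040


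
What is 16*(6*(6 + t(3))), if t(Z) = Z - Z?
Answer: 576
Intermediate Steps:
t(Z) = 0
16*(6*(6 + t(3))) = 16*(6*(6 + 0)) = 16*(6*6) = 16*36 = 576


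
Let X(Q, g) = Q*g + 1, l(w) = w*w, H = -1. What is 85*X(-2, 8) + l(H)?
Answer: -1274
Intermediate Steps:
l(w) = w²
X(Q, g) = 1 + Q*g
85*X(-2, 8) + l(H) = 85*(1 - 2*8) + (-1)² = 85*(1 - 16) + 1 = 85*(-15) + 1 = -1275 + 1 = -1274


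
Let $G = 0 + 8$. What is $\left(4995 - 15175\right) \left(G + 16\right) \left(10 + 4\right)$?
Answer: $-3420480$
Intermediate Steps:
$G = 8$
$\left(4995 - 15175\right) \left(G + 16\right) \left(10 + 4\right) = \left(4995 - 15175\right) \left(8 + 16\right) \left(10 + 4\right) = - 10180 \cdot 24 \cdot 14 = \left(-10180\right) 336 = -3420480$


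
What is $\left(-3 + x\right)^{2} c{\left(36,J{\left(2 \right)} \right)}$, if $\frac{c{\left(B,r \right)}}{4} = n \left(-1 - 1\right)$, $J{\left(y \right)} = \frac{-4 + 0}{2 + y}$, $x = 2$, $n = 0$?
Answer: $0$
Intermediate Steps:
$J{\left(y \right)} = - \frac{4}{2 + y}$
$c{\left(B,r \right)} = 0$ ($c{\left(B,r \right)} = 4 \cdot 0 \left(-1 - 1\right) = 4 \cdot 0 \left(-2\right) = 4 \cdot 0 = 0$)
$\left(-3 + x\right)^{2} c{\left(36,J{\left(2 \right)} \right)} = \left(-3 + 2\right)^{2} \cdot 0 = \left(-1\right)^{2} \cdot 0 = 1 \cdot 0 = 0$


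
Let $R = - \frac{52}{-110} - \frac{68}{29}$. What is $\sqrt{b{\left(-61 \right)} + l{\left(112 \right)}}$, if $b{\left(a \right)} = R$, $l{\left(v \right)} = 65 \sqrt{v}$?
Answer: $\frac{\sqrt{-4762670 + 661446500 \sqrt{7}}}{1595} \approx 26.192$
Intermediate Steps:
$R = - \frac{2986}{1595}$ ($R = \left(-52\right) \left(- \frac{1}{110}\right) - \frac{68}{29} = \frac{26}{55} - \frac{68}{29} = - \frac{2986}{1595} \approx -1.8721$)
$b{\left(a \right)} = - \frac{2986}{1595}$
$\sqrt{b{\left(-61 \right)} + l{\left(112 \right)}} = \sqrt{- \frac{2986}{1595} + 65 \sqrt{112}} = \sqrt{- \frac{2986}{1595} + 65 \cdot 4 \sqrt{7}} = \sqrt{- \frac{2986}{1595} + 260 \sqrt{7}}$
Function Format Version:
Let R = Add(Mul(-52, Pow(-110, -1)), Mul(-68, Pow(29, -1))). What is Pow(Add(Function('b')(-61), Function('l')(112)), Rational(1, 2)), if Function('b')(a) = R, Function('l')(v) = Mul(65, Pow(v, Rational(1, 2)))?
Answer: Mul(Rational(1, 1595), Pow(Add(-4762670, Mul(661446500, Pow(7, Rational(1, 2)))), Rational(1, 2))) ≈ 26.192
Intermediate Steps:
R = Rational(-2986, 1595) (R = Add(Mul(-52, Rational(-1, 110)), Mul(-68, Rational(1, 29))) = Add(Rational(26, 55), Rational(-68, 29)) = Rational(-2986, 1595) ≈ -1.8721)
Function('b')(a) = Rational(-2986, 1595)
Pow(Add(Function('b')(-61), Function('l')(112)), Rational(1, 2)) = Pow(Add(Rational(-2986, 1595), Mul(65, Pow(112, Rational(1, 2)))), Rational(1, 2)) = Pow(Add(Rational(-2986, 1595), Mul(65, Mul(4, Pow(7, Rational(1, 2))))), Rational(1, 2)) = Pow(Add(Rational(-2986, 1595), Mul(260, Pow(7, Rational(1, 2)))), Rational(1, 2))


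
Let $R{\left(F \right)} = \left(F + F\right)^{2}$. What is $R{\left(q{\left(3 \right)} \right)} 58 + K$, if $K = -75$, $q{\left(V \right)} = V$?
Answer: $2013$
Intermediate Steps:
$R{\left(F \right)} = 4 F^{2}$ ($R{\left(F \right)} = \left(2 F\right)^{2} = 4 F^{2}$)
$R{\left(q{\left(3 \right)} \right)} 58 + K = 4 \cdot 3^{2} \cdot 58 - 75 = 4 \cdot 9 \cdot 58 - 75 = 36 \cdot 58 - 75 = 2088 - 75 = 2013$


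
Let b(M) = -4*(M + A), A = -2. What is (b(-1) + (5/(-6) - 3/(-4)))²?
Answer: 20449/144 ≈ 142.01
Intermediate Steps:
b(M) = 8 - 4*M (b(M) = -4*(M - 2) = -4*(-2 + M) = 8 - 4*M)
(b(-1) + (5/(-6) - 3/(-4)))² = ((8 - 4*(-1)) + (5/(-6) - 3/(-4)))² = ((8 + 4) + (5*(-⅙) - 3*(-¼)))² = (12 + (-⅚ + ¾))² = (12 - 1/12)² = (143/12)² = 20449/144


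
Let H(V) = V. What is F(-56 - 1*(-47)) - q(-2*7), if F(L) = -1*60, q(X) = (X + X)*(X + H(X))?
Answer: -844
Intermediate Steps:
q(X) = 4*X² (q(X) = (X + X)*(X + X) = (2*X)*(2*X) = 4*X²)
F(L) = -60
F(-56 - 1*(-47)) - q(-2*7) = -60 - 4*(-2*7)² = -60 - 4*(-14)² = -60 - 4*196 = -60 - 1*784 = -60 - 784 = -844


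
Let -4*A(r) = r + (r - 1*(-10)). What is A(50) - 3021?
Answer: -6097/2 ≈ -3048.5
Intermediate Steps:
A(r) = -5/2 - r/2 (A(r) = -(r + (r - 1*(-10)))/4 = -(r + (r + 10))/4 = -(r + (10 + r))/4 = -(10 + 2*r)/4 = -5/2 - r/2)
A(50) - 3021 = (-5/2 - ½*50) - 3021 = (-5/2 - 25) - 3021 = -55/2 - 3021 = -6097/2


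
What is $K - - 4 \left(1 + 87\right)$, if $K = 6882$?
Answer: $7234$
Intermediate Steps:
$K - - 4 \left(1 + 87\right) = 6882 - - 4 \left(1 + 87\right) = 6882 - \left(-4\right) 88 = 6882 - -352 = 6882 + 352 = 7234$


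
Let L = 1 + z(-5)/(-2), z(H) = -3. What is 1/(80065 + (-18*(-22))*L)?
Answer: 1/81055 ≈ 1.2337e-5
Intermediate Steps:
L = 5/2 (L = 1 - 3/(-2) = 1 - 3*(-½) = 1 + 3/2 = 5/2 ≈ 2.5000)
1/(80065 + (-18*(-22))*L) = 1/(80065 - 18*(-22)*(5/2)) = 1/(80065 + 396*(5/2)) = 1/(80065 + 990) = 1/81055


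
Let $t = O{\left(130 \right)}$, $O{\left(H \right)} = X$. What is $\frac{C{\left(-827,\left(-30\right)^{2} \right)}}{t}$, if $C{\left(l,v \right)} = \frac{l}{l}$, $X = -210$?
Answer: $- \frac{1}{210} \approx -0.0047619$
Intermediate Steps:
$O{\left(H \right)} = -210$
$t = -210$
$C{\left(l,v \right)} = 1$
$\frac{C{\left(-827,\left(-30\right)^{2} \right)}}{t} = 1 \frac{1}{-210} = 1 \left(- \frac{1}{210}\right) = - \frac{1}{210}$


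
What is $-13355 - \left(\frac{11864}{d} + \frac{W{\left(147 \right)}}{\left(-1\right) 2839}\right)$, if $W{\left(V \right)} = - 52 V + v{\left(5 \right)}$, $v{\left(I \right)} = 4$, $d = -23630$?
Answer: $- \frac{1550302143}{116065} \approx -13357.0$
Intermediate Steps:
$W{\left(V \right)} = 4 - 52 V$ ($W{\left(V \right)} = - 52 V + 4 = 4 - 52 V$)
$-13355 - \left(\frac{11864}{d} + \frac{W{\left(147 \right)}}{\left(-1\right) 2839}\right) = -13355 - \left(\frac{11864}{-23630} + \frac{4 - 7644}{\left(-1\right) 2839}\right) = -13355 - \left(11864 \left(- \frac{1}{23630}\right) + \frac{4 - 7644}{-2839}\right) = -13355 - \left(- \frac{5932}{11815} - - \frac{7640}{2839}\right) = -13355 - \left(- \frac{5932}{11815} + \frac{7640}{2839}\right) = -13355 - \frac{254068}{116065} = - \frac{1550302143}{116065}$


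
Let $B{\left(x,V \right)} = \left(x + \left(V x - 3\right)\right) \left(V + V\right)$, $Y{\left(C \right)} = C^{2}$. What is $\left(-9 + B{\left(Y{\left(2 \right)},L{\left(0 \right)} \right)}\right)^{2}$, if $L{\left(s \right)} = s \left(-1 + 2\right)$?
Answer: $81$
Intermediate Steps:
$L{\left(s \right)} = s$ ($L{\left(s \right)} = s 1 = s$)
$B{\left(x,V \right)} = 2 V \left(-3 + x + V x\right)$ ($B{\left(x,V \right)} = \left(x + \left(-3 + V x\right)\right) 2 V = \left(-3 + x + V x\right) 2 V = 2 V \left(-3 + x + V x\right)$)
$\left(-9 + B{\left(Y{\left(2 \right)},L{\left(0 \right)} \right)}\right)^{2} = \left(-9 + 2 \cdot 0 \left(-3 + 2^{2} + 0 \cdot 2^{2}\right)\right)^{2} = \left(-9 + 2 \cdot 0 \left(-3 + 4 + 0 \cdot 4\right)\right)^{2} = \left(-9 + 2 \cdot 0 \left(-3 + 4 + 0\right)\right)^{2} = \left(-9 + 2 \cdot 0 \cdot 1\right)^{2} = \left(-9 + 0\right)^{2} = \left(-9\right)^{2} = 81$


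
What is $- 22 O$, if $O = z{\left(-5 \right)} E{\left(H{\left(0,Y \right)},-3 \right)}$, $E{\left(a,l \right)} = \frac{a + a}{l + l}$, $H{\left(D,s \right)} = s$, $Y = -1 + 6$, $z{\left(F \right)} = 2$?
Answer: $\frac{220}{3} \approx 73.333$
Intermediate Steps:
$Y = 5$
$E{\left(a,l \right)} = \frac{a}{l}$ ($E{\left(a,l \right)} = \frac{2 a}{2 l} = 2 a \frac{1}{2 l} = \frac{a}{l}$)
$O = - \frac{10}{3}$ ($O = 2 \frac{5}{-3} = 2 \cdot 5 \left(- \frac{1}{3}\right) = 2 \left(- \frac{5}{3}\right) = - \frac{10}{3} \approx -3.3333$)
$- 22 O = \left(-22\right) \left(- \frac{10}{3}\right) = \frac{220}{3}$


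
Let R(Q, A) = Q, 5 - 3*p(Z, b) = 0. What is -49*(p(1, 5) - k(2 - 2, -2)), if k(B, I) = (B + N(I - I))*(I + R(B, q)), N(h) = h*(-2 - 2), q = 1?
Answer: -245/3 ≈ -81.667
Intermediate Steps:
p(Z, b) = 5/3 (p(Z, b) = 5/3 - ⅓*0 = 5/3 + 0 = 5/3)
N(h) = -4*h (N(h) = h*(-4) = -4*h)
k(B, I) = B*(B + I) (k(B, I) = (B - 4*(I - I))*(I + B) = (B - 4*0)*(B + I) = (B + 0)*(B + I) = B*(B + I))
-49*(p(1, 5) - k(2 - 2, -2)) = -49*(5/3 - (2 - 2)*((2 - 2) - 2)) = -49*(5/3 - 0*(0 - 2)) = -49*(5/3 - 0*(-2)) = -49*(5/3 - 1*0) = -49*(5/3 + 0) = -49*5/3 = -245/3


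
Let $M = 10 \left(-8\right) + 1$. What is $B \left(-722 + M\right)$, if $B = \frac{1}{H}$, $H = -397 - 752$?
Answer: $\frac{267}{383} \approx 0.69713$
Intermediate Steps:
$H = -1149$ ($H = -397 - 752 = -1149$)
$M = -79$ ($M = -80 + 1 = -79$)
$B = - \frac{1}{1149}$ ($B = \frac{1}{-1149} = - \frac{1}{1149} \approx -0.00087032$)
$B \left(-722 + M\right) = - \frac{-722 - 79}{1149} = \left(- \frac{1}{1149}\right) \left(-801\right) = \frac{267}{383}$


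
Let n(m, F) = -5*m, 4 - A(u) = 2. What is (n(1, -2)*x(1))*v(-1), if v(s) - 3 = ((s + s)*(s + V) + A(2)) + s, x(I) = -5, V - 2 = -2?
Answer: 150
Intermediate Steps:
V = 0 (V = 2 - 2 = 0)
A(u) = 2 (A(u) = 4 - 1*2 = 4 - 2 = 2)
v(s) = 5 + s + 2*s**2 (v(s) = 3 + (((s + s)*(s + 0) + 2) + s) = 3 + (((2*s)*s + 2) + s) = 3 + ((2*s**2 + 2) + s) = 3 + ((2 + 2*s**2) + s) = 3 + (2 + s + 2*s**2) = 5 + s + 2*s**2)
(n(1, -2)*x(1))*v(-1) = (-5*1*(-5))*(5 - 1 + 2*(-1)**2) = (-5*(-5))*(5 - 1 + 2*1) = 25*(5 - 1 + 2) = 25*6 = 150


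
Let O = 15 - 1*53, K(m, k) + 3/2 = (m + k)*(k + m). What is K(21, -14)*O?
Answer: -1805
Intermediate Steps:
K(m, k) = -3/2 + (k + m)² (K(m, k) = -3/2 + (m + k)*(k + m) = -3/2 + (k + m)*(k + m) = -3/2 + (k + m)²)
O = -38 (O = 15 - 53 = -38)
K(21, -14)*O = (-3/2 + (-14 + 21)²)*(-38) = (-3/2 + 7²)*(-38) = (-3/2 + 49)*(-38) = (95/2)*(-38) = -1805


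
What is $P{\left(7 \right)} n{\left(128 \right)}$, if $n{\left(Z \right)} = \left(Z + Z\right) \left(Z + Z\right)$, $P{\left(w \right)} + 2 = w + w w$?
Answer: $3538944$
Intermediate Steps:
$P{\left(w \right)} = -2 + w + w^{2}$ ($P{\left(w \right)} = -2 + \left(w + w w\right) = -2 + \left(w + w^{2}\right) = -2 + w + w^{2}$)
$n{\left(Z \right)} = 4 Z^{2}$ ($n{\left(Z \right)} = 2 Z 2 Z = 4 Z^{2}$)
$P{\left(7 \right)} n{\left(128 \right)} = \left(-2 + 7 + 7^{2}\right) 4 \cdot 128^{2} = \left(-2 + 7 + 49\right) 4 \cdot 16384 = 54 \cdot 65536 = 3538944$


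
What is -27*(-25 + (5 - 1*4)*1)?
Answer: 648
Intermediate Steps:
-27*(-25 + (5 - 1*4)*1) = -27*(-25 + (5 - 4)*1) = -27*(-25 + 1*1) = -27*(-25 + 1) = -27*(-24) = 648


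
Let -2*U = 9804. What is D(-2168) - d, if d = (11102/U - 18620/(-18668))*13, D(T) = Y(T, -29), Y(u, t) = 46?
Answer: 54972926/879909 ≈ 62.476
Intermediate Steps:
U = -4902 (U = -1/2*9804 = -4902)
D(T) = 46
d = -14497112/879909 (d = (11102/(-4902) - 18620/(-18668))*13 = (11102*(-1/4902) - 18620*(-1/18668))*13 = (-5551/2451 + 4655/4667)*13 = -14497112/11438817*13 = -14497112/879909 ≈ -16.476)
D(-2168) - d = 46 - 1*(-14497112/879909) = 46 + 14497112/879909 = 54972926/879909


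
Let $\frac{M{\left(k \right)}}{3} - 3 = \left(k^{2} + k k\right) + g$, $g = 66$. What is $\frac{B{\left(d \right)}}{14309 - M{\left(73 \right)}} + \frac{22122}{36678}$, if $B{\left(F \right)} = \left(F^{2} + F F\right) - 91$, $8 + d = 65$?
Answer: $\frac{26728073}{109251536} \approx 0.24465$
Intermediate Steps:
$d = 57$ ($d = -8 + 65 = 57$)
$M{\left(k \right)} = 207 + 6 k^{2}$ ($M{\left(k \right)} = 9 + 3 \left(\left(k^{2} + k k\right) + 66\right) = 9 + 3 \left(\left(k^{2} + k^{2}\right) + 66\right) = 9 + 3 \left(2 k^{2} + 66\right) = 9 + 3 \left(66 + 2 k^{2}\right) = 9 + \left(198 + 6 k^{2}\right) = 207 + 6 k^{2}$)
$B{\left(F \right)} = -91 + 2 F^{2}$ ($B{\left(F \right)} = \left(F^{2} + F^{2}\right) - 91 = 2 F^{2} - 91 = -91 + 2 F^{2}$)
$\frac{B{\left(d \right)}}{14309 - M{\left(73 \right)}} + \frac{22122}{36678} = \frac{-91 + 2 \cdot 57^{2}}{14309 - \left(207 + 6 \cdot 73^{2}\right)} + \frac{22122}{36678} = \frac{-91 + 2 \cdot 3249}{14309 - \left(207 + 6 \cdot 5329\right)} + 22122 \cdot \frac{1}{36678} = \frac{-91 + 6498}{14309 - \left(207 + 31974\right)} + \frac{3687}{6113} = \frac{6407}{14309 - 32181} + \frac{3687}{6113} = \frac{6407}{-17872} + \frac{3687}{6113} = 6407 \left(- \frac{1}{17872}\right) + \frac{3687}{6113} = - \frac{6407}{17872} + \frac{3687}{6113} = \frac{26728073}{109251536}$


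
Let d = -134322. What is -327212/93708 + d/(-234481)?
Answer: -16034487749/5493186387 ≈ -2.9190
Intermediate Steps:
-327212/93708 + d/(-234481) = -327212/93708 - 134322/(-234481) = -327212*1/93708 - 134322*(-1/234481) = -81803/23427 + 134322/234481 = -16034487749/5493186387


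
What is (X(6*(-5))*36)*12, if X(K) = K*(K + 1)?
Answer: 375840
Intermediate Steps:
X(K) = K*(1 + K)
(X(6*(-5))*36)*12 = (((6*(-5))*(1 + 6*(-5)))*36)*12 = (-30*(1 - 30)*36)*12 = (-30*(-29)*36)*12 = (870*36)*12 = 31320*12 = 375840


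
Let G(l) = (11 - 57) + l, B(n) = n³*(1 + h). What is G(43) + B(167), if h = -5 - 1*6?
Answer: -46574633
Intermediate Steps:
h = -11 (h = -5 - 6 = -11)
B(n) = -10*n³ (B(n) = n³*(1 - 11) = n³*(-10) = -10*n³)
G(l) = -46 + l
G(43) + B(167) = (-46 + 43) - 10*167³ = -3 - 10*4657463 = -3 - 46574630 = -46574633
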